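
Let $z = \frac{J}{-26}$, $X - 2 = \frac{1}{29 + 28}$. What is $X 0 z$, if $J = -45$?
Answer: $0$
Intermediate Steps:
$X = \frac{115}{57}$ ($X = 2 + \frac{1}{29 + 28} = 2 + \frac{1}{57} = \frac{115}{57} \approx 2.0175$)
$z = \frac{45}{26}$ ($z = - \frac{45}{-26} = \left(-45\right) \left(- \frac{1}{26}\right) = \frac{45}{26} \approx 1.7308$)
$X 0 z = \frac{115}{57} \cdot 0 \cdot \frac{45}{26} = 0 \cdot \frac{45}{26} = 0$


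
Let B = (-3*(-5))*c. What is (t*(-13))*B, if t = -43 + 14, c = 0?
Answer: 0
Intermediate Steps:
t = -29
B = 0 (B = -3*(-5)*0 = 15*0 = 0)
(t*(-13))*B = -29*(-13)*0 = 377*0 = 0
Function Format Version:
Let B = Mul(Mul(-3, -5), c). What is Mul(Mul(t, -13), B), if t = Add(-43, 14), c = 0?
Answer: 0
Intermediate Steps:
t = -29
B = 0 (B = Mul(Mul(-3, -5), 0) = Mul(15, 0) = 0)
Mul(Mul(t, -13), B) = Mul(Mul(-29, -13), 0) = Mul(377, 0) = 0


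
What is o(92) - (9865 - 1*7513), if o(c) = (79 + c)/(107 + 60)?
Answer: -392613/167 ≈ -2351.0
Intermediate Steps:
o(c) = 79/167 + c/167 (o(c) = (79 + c)/167 = (79 + c)*(1/167) = 79/167 + c/167)
o(92) - (9865 - 1*7513) = (79/167 + (1/167)*92) - (9865 - 1*7513) = (79/167 + 92/167) - (9865 - 7513) = 171/167 - 1*2352 = 171/167 - 2352 = -392613/167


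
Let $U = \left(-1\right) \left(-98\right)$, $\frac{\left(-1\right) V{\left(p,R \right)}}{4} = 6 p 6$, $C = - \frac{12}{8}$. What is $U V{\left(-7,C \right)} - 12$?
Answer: $98772$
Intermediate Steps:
$C = - \frac{3}{2}$ ($C = \left(-12\right) \frac{1}{8} = - \frac{3}{2} \approx -1.5$)
$V{\left(p,R \right)} = - 144 p$ ($V{\left(p,R \right)} = - 4 \cdot 6 p 6 = - 4 \cdot 36 p = - 144 p$)
$U = 98$
$U V{\left(-7,C \right)} - 12 = 98 \left(\left(-144\right) \left(-7\right)\right) - 12 = 98 \cdot 1008 - 12 = 98784 - 12 = 98772$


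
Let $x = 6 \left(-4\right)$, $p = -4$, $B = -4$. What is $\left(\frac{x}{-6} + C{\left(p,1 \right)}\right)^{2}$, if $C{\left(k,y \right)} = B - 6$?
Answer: $36$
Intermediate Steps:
$C{\left(k,y \right)} = -10$ ($C{\left(k,y \right)} = -4 - 6 = -10$)
$x = -24$
$\left(\frac{x}{-6} + C{\left(p,1 \right)}\right)^{2} = \left(- \frac{24}{-6} - 10\right)^{2} = \left(\left(-24\right) \left(- \frac{1}{6}\right) - 10\right)^{2} = \left(4 - 10\right)^{2} = \left(-6\right)^{2} = 36$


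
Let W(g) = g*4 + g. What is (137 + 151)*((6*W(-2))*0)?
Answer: 0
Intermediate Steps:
W(g) = 5*g (W(g) = 4*g + g = 5*g)
(137 + 151)*((6*W(-2))*0) = (137 + 151)*((6*(5*(-2)))*0) = 288*((6*(-10))*0) = 288*(-60*0) = 288*0 = 0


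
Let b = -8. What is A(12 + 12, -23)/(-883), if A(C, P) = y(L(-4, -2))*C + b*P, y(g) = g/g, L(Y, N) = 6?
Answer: -208/883 ≈ -0.23556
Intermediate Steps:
y(g) = 1
A(C, P) = C - 8*P (A(C, P) = 1*C - 8*P = C - 8*P)
A(12 + 12, -23)/(-883) = ((12 + 12) - 8*(-23))/(-883) = (24 + 184)*(-1/883) = 208*(-1/883) = -208/883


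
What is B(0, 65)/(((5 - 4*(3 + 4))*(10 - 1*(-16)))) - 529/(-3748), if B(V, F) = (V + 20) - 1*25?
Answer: 167541/1120652 ≈ 0.14950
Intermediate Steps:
B(V, F) = -5 + V (B(V, F) = (20 + V) - 25 = -5 + V)
B(0, 65)/(((5 - 4*(3 + 4))*(10 - 1*(-16)))) - 529/(-3748) = (-5 + 0)/(((5 - 4*(3 + 4))*(10 - 1*(-16)))) - 529/(-3748) = -5*1/((5 - 4*7)*(10 + 16)) - 529*(-1/3748) = -5*1/(26*(5 - 28)) + 529/3748 = -5/((-23*26)) + 529/3748 = -5/(-598) + 529/3748 = -5*(-1/598) + 529/3748 = 5/598 + 529/3748 = 167541/1120652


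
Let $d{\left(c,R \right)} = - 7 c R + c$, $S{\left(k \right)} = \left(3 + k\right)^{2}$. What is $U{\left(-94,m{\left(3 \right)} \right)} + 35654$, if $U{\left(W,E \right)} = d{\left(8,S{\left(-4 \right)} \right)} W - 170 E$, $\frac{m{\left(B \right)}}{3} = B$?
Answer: $38636$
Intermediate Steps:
$d{\left(c,R \right)} = c - 7 R c$ ($d{\left(c,R \right)} = - 7 R c + c = c - 7 R c$)
$m{\left(B \right)} = 3 B$
$U{\left(W,E \right)} = - 170 E - 48 W$ ($U{\left(W,E \right)} = 8 \left(1 - 7 \left(3 - 4\right)^{2}\right) W - 170 E = 8 \left(1 - 7 \left(-1\right)^{2}\right) W - 170 E = 8 \left(1 - 7\right) W - 170 E = 8 \left(-6\right) W - 170 E = - 48 W - 170 E = - 170 E - 48 W$)
$U{\left(-94,m{\left(3 \right)} \right)} + 35654 = \left(- 170 \cdot 3 \cdot 3 - -4512\right) + 35654 = \left(\left(-170\right) 9 + 4512\right) + 35654 = \left(-1530 + 4512\right) + 35654 = 2982 + 35654 = 38636$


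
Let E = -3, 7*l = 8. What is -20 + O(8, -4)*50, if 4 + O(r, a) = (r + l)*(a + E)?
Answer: -3420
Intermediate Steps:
l = 8/7 (l = (⅐)*8 = 8/7 ≈ 1.1429)
O(r, a) = -4 + (-3 + a)*(8/7 + r) (O(r, a) = -4 + (r + 8/7)*(a - 3) = -4 + (8/7 + r)*(-3 + a) = -4 + (-3 + a)*(8/7 + r))
-20 + O(8, -4)*50 = -20 + (-52/7 - 3*8 + (8/7)*(-4) - 4*8)*50 = -20 + (-52/7 - 24 - 32/7 - 32)*50 = -20 - 68*50 = -20 - 3400 = -3420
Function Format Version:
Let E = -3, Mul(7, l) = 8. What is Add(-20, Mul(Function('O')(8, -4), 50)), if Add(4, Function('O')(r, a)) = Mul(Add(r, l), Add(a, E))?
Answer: -3420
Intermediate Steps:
l = Rational(8, 7) (l = Mul(Rational(1, 7), 8) = Rational(8, 7) ≈ 1.1429)
Function('O')(r, a) = Add(-4, Mul(Add(-3, a), Add(Rational(8, 7), r))) (Function('O')(r, a) = Add(-4, Mul(Add(r, Rational(8, 7)), Add(a, -3))) = Add(-4, Mul(Add(Rational(8, 7), r), Add(-3, a))) = Add(-4, Mul(Add(-3, a), Add(Rational(8, 7), r))))
Add(-20, Mul(Function('O')(8, -4), 50)) = Add(-20, Mul(Add(Rational(-52, 7), Mul(-3, 8), Mul(Rational(8, 7), -4), Mul(-4, 8)), 50)) = Add(-20, Mul(Add(Rational(-52, 7), -24, Rational(-32, 7), -32), 50)) = Add(-20, Mul(-68, 50)) = Add(-20, -3400) = -3420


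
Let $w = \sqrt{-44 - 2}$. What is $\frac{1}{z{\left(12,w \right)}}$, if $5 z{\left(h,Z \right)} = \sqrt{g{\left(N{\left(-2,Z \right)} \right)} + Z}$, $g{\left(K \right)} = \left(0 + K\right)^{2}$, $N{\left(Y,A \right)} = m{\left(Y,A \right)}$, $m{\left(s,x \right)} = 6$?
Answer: $\frac{5}{\sqrt{36 + i \sqrt{46}}} \approx 0.82252 - 0.076805 i$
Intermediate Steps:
$N{\left(Y,A \right)} = 6$
$w = i \sqrt{46}$ ($w = \sqrt{-46} = i \sqrt{46} \approx 6.7823 i$)
$g{\left(K \right)} = K^{2}$
$z{\left(h,Z \right)} = \frac{\sqrt{36 + Z}}{5}$ ($z{\left(h,Z \right)} = \frac{\sqrt{6^{2} + Z}}{5} = \frac{\sqrt{36 + Z}}{5}$)
$\frac{1}{z{\left(12,w \right)}} = \frac{1}{\frac{1}{5} \sqrt{36 + i \sqrt{46}}} = \frac{5}{\sqrt{36 + i \sqrt{46}}}$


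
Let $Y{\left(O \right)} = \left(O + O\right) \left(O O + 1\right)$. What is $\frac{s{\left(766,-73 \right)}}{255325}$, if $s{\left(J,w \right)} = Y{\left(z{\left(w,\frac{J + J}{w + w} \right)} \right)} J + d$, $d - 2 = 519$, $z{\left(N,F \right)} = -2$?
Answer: $- \frac{14799}{255325} \approx -0.057961$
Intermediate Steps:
$d = 521$ ($d = 2 + 519 = 521$)
$Y{\left(O \right)} = 2 O \left(1 + O^{2}\right)$ ($Y{\left(O \right)} = 2 O \left(O^{2} + 1\right) = 2 O \left(1 + O^{2}\right)$)
$s{\left(J,w \right)} = 521 - 20 J$ ($s{\left(J,w \right)} = 2 \left(-2\right) \left(1 + \left(-2\right)^{2}\right) J + 521 = 2 \left(-2\right) \left(1 + 4\right) J + 521 = 2 \left(-2\right) 5 J + 521 = - 20 J + 521 = 521 - 20 J$)
$\frac{s{\left(766,-73 \right)}}{255325} = \frac{521 - 15320}{255325} = \left(521 - 15320\right) \frac{1}{255325} = \left(-14799\right) \frac{1}{255325} = - \frac{14799}{255325}$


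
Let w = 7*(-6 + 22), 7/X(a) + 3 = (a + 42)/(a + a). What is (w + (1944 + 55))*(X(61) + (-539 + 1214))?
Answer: 372952481/263 ≈ 1.4181e+6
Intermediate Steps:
X(a) = 7/(-3 + (42 + a)/(2*a)) (X(a) = 7/(-3 + (a + 42)/(a + a)) = 7/(-3 + (42 + a)/((2*a))) = 7/(-3 + (42 + a)*(1/(2*a))) = 7/(-3 + (42 + a)/(2*a)))
w = 112 (w = 7*16 = 112)
(w + (1944 + 55))*(X(61) + (-539 + 1214)) = (112 + (1944 + 55))*(-14*61/(-42 + 5*61) + (-539 + 1214)) = (112 + 1999)*(-14*61/(-42 + 305) + 675) = 2111*(-14*61/263 + 675) = 2111*(-14*61*1/263 + 675) = 2111*(-854/263 + 675) = 2111*(176671/263) = 372952481/263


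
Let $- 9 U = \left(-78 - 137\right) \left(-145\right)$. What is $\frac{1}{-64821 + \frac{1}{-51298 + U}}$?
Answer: $- \frac{492857}{31947483606} \approx -1.5427 \cdot 10^{-5}$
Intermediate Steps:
$U = - \frac{31175}{9}$ ($U = - \frac{\left(-78 - 137\right) \left(-145\right)}{9} = - \frac{\left(-215\right) \left(-145\right)}{9} = \left(- \frac{1}{9}\right) 31175 = - \frac{31175}{9} \approx -3463.9$)
$\frac{1}{-64821 + \frac{1}{-51298 + U}} = \frac{1}{-64821 + \frac{1}{-51298 - \frac{31175}{9}}} = \frac{1}{-64821 + \frac{1}{- \frac{492857}{9}}} = \frac{1}{-64821 - \frac{9}{492857}} = \frac{1}{- \frac{31947483606}{492857}} = - \frac{492857}{31947483606}$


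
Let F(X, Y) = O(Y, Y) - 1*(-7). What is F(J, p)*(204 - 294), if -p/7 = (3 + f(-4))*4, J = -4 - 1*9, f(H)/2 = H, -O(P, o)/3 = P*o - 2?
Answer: 5290830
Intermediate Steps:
O(P, o) = 6 - 3*P*o (O(P, o) = -3*(P*o - 2) = -3*(-2 + P*o) = 6 - 3*P*o)
f(H) = 2*H
J = -13 (J = -4 - 9 = -13)
p = 140 (p = -7*(3 + 2*(-4))*4 = -7*(3 - 8)*4 = -(-35)*4 = -7*(-20) = 140)
F(X, Y) = 13 - 3*Y**2 (F(X, Y) = (6 - 3*Y*Y) - 1*(-7) = (6 - 3*Y**2) + 7 = 13 - 3*Y**2)
F(J, p)*(204 - 294) = (13 - 3*140**2)*(204 - 294) = (13 - 3*19600)*(-90) = (13 - 58800)*(-90) = -58787*(-90) = 5290830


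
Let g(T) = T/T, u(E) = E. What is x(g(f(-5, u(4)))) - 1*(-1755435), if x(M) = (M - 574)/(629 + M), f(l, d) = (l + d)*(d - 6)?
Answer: 368641159/210 ≈ 1.7554e+6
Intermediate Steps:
f(l, d) = (-6 + d)*(d + l) (f(l, d) = (d + l)*(-6 + d) = (-6 + d)*(d + l))
g(T) = 1
x(M) = (-574 + M)/(629 + M)
x(g(f(-5, u(4)))) - 1*(-1755435) = (-574 + 1)/(629 + 1) - 1*(-1755435) = -573/630 + 1755435 = (1/630)*(-573) + 1755435 = -191/210 + 1755435 = 368641159/210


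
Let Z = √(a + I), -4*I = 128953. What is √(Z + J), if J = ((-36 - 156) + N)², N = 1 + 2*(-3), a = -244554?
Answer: √(155236 + 2*I*√1107169)/2 ≈ 197.0 + 1.3353*I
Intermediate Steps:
I = -128953/4 (I = -¼*128953 = -128953/4 ≈ -32238.)
N = -5 (N = 1 - 6 = -5)
Z = I*√1107169/2 (Z = √(-244554 - 128953/4) = √(-1107169/4) = I*√1107169/2 ≈ 526.11*I)
J = 38809 (J = ((-36 - 156) - 5)² = (-192 - 5)² = (-197)² = 38809)
√(Z + J) = √(I*√1107169/2 + 38809) = √(38809 + I*√1107169/2)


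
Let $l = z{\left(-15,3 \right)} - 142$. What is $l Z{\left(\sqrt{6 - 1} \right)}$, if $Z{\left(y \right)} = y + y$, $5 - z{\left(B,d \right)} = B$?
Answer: $- 244 \sqrt{5} \approx -545.6$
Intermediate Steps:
$z{\left(B,d \right)} = 5 - B$
$Z{\left(y \right)} = 2 y$
$l = -122$ ($l = \left(5 - -15\right) - 142 = \left(5 + 15\right) - 142 = 20 - 142 = -122$)
$l Z{\left(\sqrt{6 - 1} \right)} = - 122 \cdot 2 \sqrt{6 - 1} = - 122 \cdot 2 \sqrt{5} = - 244 \sqrt{5}$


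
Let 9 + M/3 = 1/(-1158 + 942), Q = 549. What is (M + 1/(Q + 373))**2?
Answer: 803907698881/1101708864 ≈ 729.69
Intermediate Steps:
M = -1945/72 (M = -27 + 3/(-1158 + 942) = -27 + 3/(-216) = -27 + 3*(-1/216) = -27 - 1/72 = -1945/72 ≈ -27.014)
(M + 1/(Q + 373))**2 = (-1945/72 + 1/(549 + 373))**2 = (-1945/72 + 1/922)**2 = (-896609/33192)**2 = 803907698881/1101708864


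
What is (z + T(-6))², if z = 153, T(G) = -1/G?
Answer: 844561/36 ≈ 23460.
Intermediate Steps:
(z + T(-6))² = (153 - 1/(-6))² = (153 - 1*(-⅙))² = (153 + ⅙)² = (919/6)² = 844561/36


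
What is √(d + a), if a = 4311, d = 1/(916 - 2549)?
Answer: √11496094646/1633 ≈ 65.658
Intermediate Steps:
d = -1/1633 (d = 1/(-1633) = -1/1633 ≈ -0.00061237)
√(d + a) = √(-1/1633 + 4311) = √(7039862/1633) = √11496094646/1633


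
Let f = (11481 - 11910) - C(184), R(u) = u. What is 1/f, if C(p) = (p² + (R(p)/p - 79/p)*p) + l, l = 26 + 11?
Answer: -1/34427 ≈ -2.9047e-5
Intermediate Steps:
l = 37
C(p) = 37 + p² + p*(1 - 79/p) (C(p) = (p² + (p/p - 79/p)*p) + 37 = (p² + (1 - 79/p)*p) + 37 = (p² + p*(1 - 79/p)) + 37 = 37 + p² + p*(1 - 79/p))
f = -34427 (f = (11481 - 11910) - (-42 + 184 + 184²) = -429 - (-42 + 184 + 33856) = -429 - 1*33998 = -429 - 33998 = -34427)
1/f = 1/(-34427) = -1/34427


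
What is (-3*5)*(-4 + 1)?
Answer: 45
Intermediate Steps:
(-3*5)*(-4 + 1) = -15*(-3) = 45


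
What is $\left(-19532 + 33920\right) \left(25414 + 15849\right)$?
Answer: $593692044$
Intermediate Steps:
$\left(-19532 + 33920\right) \left(25414 + 15849\right) = 14388 \cdot 41263 = 593692044$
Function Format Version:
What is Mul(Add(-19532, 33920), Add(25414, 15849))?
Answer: 593692044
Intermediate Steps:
Mul(Add(-19532, 33920), Add(25414, 15849)) = Mul(14388, 41263) = 593692044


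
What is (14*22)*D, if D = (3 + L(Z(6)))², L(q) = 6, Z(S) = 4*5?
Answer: 24948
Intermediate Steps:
Z(S) = 20
D = 81 (D = (3 + 6)² = 9² = 81)
(14*22)*D = (14*22)*81 = 308*81 = 24948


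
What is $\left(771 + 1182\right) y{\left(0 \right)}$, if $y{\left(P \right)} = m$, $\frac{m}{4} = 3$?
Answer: $23436$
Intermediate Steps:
$m = 12$ ($m = 4 \cdot 3 = 12$)
$y{\left(P \right)} = 12$
$\left(771 + 1182\right) y{\left(0 \right)} = \left(771 + 1182\right) 12 = 1953 \cdot 12 = 23436$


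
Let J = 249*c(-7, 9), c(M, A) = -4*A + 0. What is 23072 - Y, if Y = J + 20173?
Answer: 11863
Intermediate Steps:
c(M, A) = -4*A
J = -8964 (J = 249*(-4*9) = 249*(-36) = -8964)
Y = 11209 (Y = -8964 + 20173 = 11209)
23072 - Y = 23072 - 1*11209 = 23072 - 11209 = 11863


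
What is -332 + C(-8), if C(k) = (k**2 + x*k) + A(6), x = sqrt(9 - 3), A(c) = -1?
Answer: -269 - 8*sqrt(6) ≈ -288.60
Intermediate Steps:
x = sqrt(6) ≈ 2.4495
C(k) = -1 + k**2 + k*sqrt(6) (C(k) = (k**2 + sqrt(6)*k) - 1 = (k**2 + k*sqrt(6)) - 1 = -1 + k**2 + k*sqrt(6))
-332 + C(-8) = -332 + (-1 + (-8)**2 - 8*sqrt(6)) = -332 + (-1 + 64 - 8*sqrt(6)) = -332 + (63 - 8*sqrt(6)) = -269 - 8*sqrt(6)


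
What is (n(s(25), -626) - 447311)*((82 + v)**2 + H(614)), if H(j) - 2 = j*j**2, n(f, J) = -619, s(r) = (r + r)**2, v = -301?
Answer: -103706324490510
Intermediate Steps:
s(r) = 4*r**2 (s(r) = (2*r)**2 = 4*r**2)
H(j) = 2 + j**3 (H(j) = 2 + j*j**2 = 2 + j**3)
(n(s(25), -626) - 447311)*((82 + v)**2 + H(614)) = (-619 - 447311)*((82 - 301)**2 + (2 + 614**3)) = -447930*((-219)**2 + (2 + 231475544)) = -447930*(47961 + 231475546) = -447930*231523507 = -103706324490510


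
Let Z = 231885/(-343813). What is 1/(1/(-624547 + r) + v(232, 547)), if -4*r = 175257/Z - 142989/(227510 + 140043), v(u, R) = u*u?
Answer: 10598525508687139/570455036960636563446 ≈ 1.8579e-5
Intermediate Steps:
Z = -231885/343813 (Z = 231885*(-1/343813) = -231885/343813 ≈ -0.67445)
v(u, R) = u²
r = 1230398474804091/18940006090 (r = -(175257/(-231885/343813) - 142989/(227510 + 140043))/4 = -(175257*(-343813/231885) - 142989/367553)/4 = -(-6695070549/25765 - 142989*1/367553)/4 = -(-6695070549/25765 - 142989/367553)/4 = -¼*(-2460796949608182/9470003045) = 1230398474804091/18940006090 ≈ 64963.)
1/(1/(-624547 + r) + v(232, 547)) = 1/(1/(-624547 + 1230398474804091/18940006090) + 232²) = 1/(1/(-10598525508687139/18940006090) + 53824) = 1/(-18940006090/10598525508687139 + 53824) = 1/(570455036960636563446/10598525508687139) = 10598525508687139/570455036960636563446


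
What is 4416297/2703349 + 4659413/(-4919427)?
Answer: 9129631227682/13298928061023 ≈ 0.68649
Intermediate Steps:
4416297/2703349 + 4659413/(-4919427) = 4416297*(1/2703349) + 4659413*(-1/4919427) = 4416297/2703349 - 4659413/4919427 = 9129631227682/13298928061023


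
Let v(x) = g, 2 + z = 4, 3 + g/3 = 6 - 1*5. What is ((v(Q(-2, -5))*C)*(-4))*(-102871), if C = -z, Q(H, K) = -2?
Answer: 4937808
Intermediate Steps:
g = -6 (g = -9 + 3*(6 - 1*5) = -9 + 3*(6 - 5) = -9 + 3*1 = -9 + 3 = -6)
z = 2 (z = -2 + 4 = 2)
v(x) = -6
C = -2 (C = -1*2 = -2)
((v(Q(-2, -5))*C)*(-4))*(-102871) = (-6*(-2)*(-4))*(-102871) = (12*(-4))*(-102871) = -48*(-102871) = 4937808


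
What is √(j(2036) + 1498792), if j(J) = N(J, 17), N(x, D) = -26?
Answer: √1498766 ≈ 1224.2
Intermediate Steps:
j(J) = -26
√(j(2036) + 1498792) = √(-26 + 1498792) = √1498766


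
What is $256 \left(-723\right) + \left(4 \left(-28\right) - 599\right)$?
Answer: $-185799$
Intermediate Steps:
$256 \left(-723\right) + \left(4 \left(-28\right) - 599\right) = -185088 - 711 = -185799$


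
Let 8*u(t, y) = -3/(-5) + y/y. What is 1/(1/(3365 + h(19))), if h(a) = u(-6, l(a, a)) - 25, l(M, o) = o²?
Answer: 16701/5 ≈ 3340.2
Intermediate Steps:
u(t, y) = ⅕ (u(t, y) = (-3/(-5) + y/y)/8 = (-3*(-⅕) + 1)/8 = (⅗ + 1)/8 = (⅛)*(8/5) = ⅕)
h(a) = -124/5 (h(a) = ⅕ - 25 = -124/5)
1/(1/(3365 + h(19))) = 1/(1/(3365 - 124/5)) = 1/(1/(16701/5)) = 1/(5/16701) = 16701/5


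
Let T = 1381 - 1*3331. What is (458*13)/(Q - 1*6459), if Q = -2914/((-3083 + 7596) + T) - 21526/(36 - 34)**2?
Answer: -30520204/60700231 ≈ -0.50280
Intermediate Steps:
T = -1950 (T = 1381 - 3331 = -1950)
Q = -27591397/5126 (Q = -2914/((-3083 + 7596) - 1950) - 21526/(36 - 34)**2 = -2914/(4513 - 1950) - 21526/(2**2) = -2914/2563 - 21526/4 = -2914*1/2563 - 21526*1/4 = -2914/2563 - 10763/2 = -27591397/5126 ≈ -5382.6)
(458*13)/(Q - 1*6459) = (458*13)/(-27591397/5126 - 1*6459) = 5954/(-27591397/5126 - 6459) = 5954/(-60700231/5126) = 5954*(-5126/60700231) = -30520204/60700231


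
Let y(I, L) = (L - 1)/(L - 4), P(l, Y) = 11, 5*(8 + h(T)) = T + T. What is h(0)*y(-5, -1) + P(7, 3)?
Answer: 39/5 ≈ 7.8000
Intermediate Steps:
h(T) = -8 + 2*T/5 (h(T) = -8 + (T + T)/5 = -8 + (2*T)/5 = -8 + 2*T/5)
y(I, L) = (-1 + L)/(-4 + L)
h(0)*y(-5, -1) + P(7, 3) = (-8 + (2/5)*0)*((-1 - 1)/(-4 - 1)) + 11 = (-8 + 0)*(-2/(-5)) + 11 = -(-8)*(-2)/5 + 11 = -8*2/5 + 11 = -16/5 + 11 = 39/5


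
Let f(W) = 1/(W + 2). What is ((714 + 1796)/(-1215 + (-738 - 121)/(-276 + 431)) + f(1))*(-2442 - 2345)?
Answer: 2340761621/283776 ≈ 8248.6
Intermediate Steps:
f(W) = 1/(2 + W)
((714 + 1796)/(-1215 + (-738 - 121)/(-276 + 431)) + f(1))*(-2442 - 2345) = ((714 + 1796)/(-1215 + (-738 - 121)/(-276 + 431)) + 1/(2 + 1))*(-2442 - 2345) = (2510/(-1215 - 859/155) + 1/3)*(-4787) = (2510/(-1215 - 859*1/155) + ⅓)*(-4787) = (2510/(-1215 - 859/155) + ⅓)*(-4787) = (2510/(-189184/155) + ⅓)*(-4787) = (2510*(-155/189184) + ⅓)*(-4787) = (-194525/94592 + ⅓)*(-4787) = -488983/283776*(-4787) = 2340761621/283776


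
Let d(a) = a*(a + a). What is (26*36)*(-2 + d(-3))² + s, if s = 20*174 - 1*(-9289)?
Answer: 252385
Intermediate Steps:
d(a) = 2*a² (d(a) = a*(2*a) = 2*a²)
s = 12769 (s = 3480 + 9289 = 12769)
(26*36)*(-2 + d(-3))² + s = (26*36)*(-2 + 2*(-3)²)² + 12769 = 936*(-2 + 2*9)² + 12769 = 936*(-2 + 18)² + 12769 = 936*16² + 12769 = 936*256 + 12769 = 239616 + 12769 = 252385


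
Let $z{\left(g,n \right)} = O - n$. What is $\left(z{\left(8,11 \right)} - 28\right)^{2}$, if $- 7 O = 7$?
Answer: $1600$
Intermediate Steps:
$O = -1$ ($O = \left(- \frac{1}{7}\right) 7 = -1$)
$z{\left(g,n \right)} = -1 - n$
$\left(z{\left(8,11 \right)} - 28\right)^{2} = \left(\left(-1 - 11\right) - 28\right)^{2} = \left(-12 - 28\right)^{2} = \left(-40\right)^{2} = 1600$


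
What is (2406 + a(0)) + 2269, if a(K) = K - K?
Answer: 4675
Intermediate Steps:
a(K) = 0
(2406 + a(0)) + 2269 = (2406 + 0) + 2269 = 2406 + 2269 = 4675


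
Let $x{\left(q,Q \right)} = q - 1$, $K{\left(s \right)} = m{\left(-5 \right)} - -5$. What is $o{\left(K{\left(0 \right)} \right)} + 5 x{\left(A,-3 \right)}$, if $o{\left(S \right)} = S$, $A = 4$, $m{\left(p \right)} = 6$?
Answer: $26$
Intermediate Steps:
$K{\left(s \right)} = 11$ ($K{\left(s \right)} = 6 - -5 = 6 + 5 = 11$)
$x{\left(q,Q \right)} = -1 + q$ ($x{\left(q,Q \right)} = q - 1 = -1 + q$)
$o{\left(K{\left(0 \right)} \right)} + 5 x{\left(A,-3 \right)} = 11 + 5 \left(-1 + 4\right) = 11 + 5 \cdot 3 = 11 + 15 = 26$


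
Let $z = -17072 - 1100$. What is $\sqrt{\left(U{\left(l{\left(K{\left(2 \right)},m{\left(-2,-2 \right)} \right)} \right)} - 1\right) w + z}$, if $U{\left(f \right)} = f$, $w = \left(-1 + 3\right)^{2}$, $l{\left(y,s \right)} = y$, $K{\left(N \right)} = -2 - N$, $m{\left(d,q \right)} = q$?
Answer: $4 i \sqrt{1137} \approx 134.88 i$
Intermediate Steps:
$w = 4$ ($w = 2^{2} = 4$)
$z = -18172$
$\sqrt{\left(U{\left(l{\left(K{\left(2 \right)},m{\left(-2,-2 \right)} \right)} \right)} - 1\right) w + z} = \sqrt{\left(\left(-2 - 2\right) - 1\right) 4 - 18172} = \sqrt{\left(-4 - 1\right) 4 - 18172} = \sqrt{\left(-5\right) 4 - 18172} = \sqrt{-20 - 18172} = \sqrt{-18192} = 4 i \sqrt{1137}$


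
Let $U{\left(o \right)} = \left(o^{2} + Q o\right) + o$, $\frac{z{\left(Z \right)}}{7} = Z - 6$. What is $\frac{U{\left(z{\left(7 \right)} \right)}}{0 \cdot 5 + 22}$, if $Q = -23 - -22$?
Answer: $\frac{49}{22} \approx 2.2273$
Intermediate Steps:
$Q = -1$ ($Q = -23 + 22 = -1$)
$z{\left(Z \right)} = -42 + 7 Z$ ($z{\left(Z \right)} = 7 \left(Z - 6\right) = 7 \left(-6 + Z\right) = -42 + 7 Z$)
$U{\left(o \right)} = o^{2}$ ($U{\left(o \right)} = \left(o^{2} - o\right) + o = o^{2}$)
$\frac{U{\left(z{\left(7 \right)} \right)}}{0 \cdot 5 + 22} = \frac{\left(-42 + 7 \cdot 7\right)^{2}}{0 \cdot 5 + 22} = \frac{\left(-42 + 49\right)^{2}}{0 + 22} = \frac{7^{2}}{22} = 49 \cdot \frac{1}{22} = \frac{49}{22}$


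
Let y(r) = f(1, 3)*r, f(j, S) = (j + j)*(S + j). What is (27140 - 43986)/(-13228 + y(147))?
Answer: 8423/6026 ≈ 1.3978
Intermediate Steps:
f(j, S) = 2*j*(S + j) (f(j, S) = (2*j)*(S + j) = 2*j*(S + j))
y(r) = 8*r (y(r) = (2*1*(3 + 1))*r = (2*1*4)*r = 8*r)
(27140 - 43986)/(-13228 + y(147)) = (27140 - 43986)/(-13228 + 8*147) = -16846/(-13228 + 1176) = -16846/(-12052) = -16846*(-1/12052) = 8423/6026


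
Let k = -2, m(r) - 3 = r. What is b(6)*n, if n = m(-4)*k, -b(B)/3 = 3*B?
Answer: -108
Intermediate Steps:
m(r) = 3 + r
b(B) = -9*B
n = 2 (n = (3 - 4)*(-2) = -1*(-2) = 2)
b(6)*n = -9*6*2 = -54*2 = -108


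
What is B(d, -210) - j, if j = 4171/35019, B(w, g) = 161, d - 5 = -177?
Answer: 5633888/35019 ≈ 160.88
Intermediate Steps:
d = -172 (d = 5 - 177 = -172)
j = 4171/35019 (j = 4171*(1/35019) = 4171/35019 ≈ 0.11911)
B(d, -210) - j = 161 - 1*4171/35019 = 161 - 4171/35019 = 5633888/35019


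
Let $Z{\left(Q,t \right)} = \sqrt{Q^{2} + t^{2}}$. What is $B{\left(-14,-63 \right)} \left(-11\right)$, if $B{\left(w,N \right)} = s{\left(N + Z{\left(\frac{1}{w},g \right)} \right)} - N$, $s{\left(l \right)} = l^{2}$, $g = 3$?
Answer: $- \frac{8712407}{196} + 99 \sqrt{1765} \approx -40292.0$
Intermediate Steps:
$B{\left(w,N \right)} = \left(N + \sqrt{9 + \frac{1}{w^{2}}}\right)^{2} - N$ ($B{\left(w,N \right)} = \left(N + \sqrt{\left(\frac{1}{w}\right)^{2} + 3^{2}}\right)^{2} - N = \left(N + \sqrt{\frac{1}{w^{2}} + 9}\right)^{2} - N = \left(N + \sqrt{9 + \frac{1}{w^{2}}}\right)^{2} - N$)
$B{\left(-14,-63 \right)} \left(-11\right) = \left(\left(-63 + \sqrt{9 + \frac{1}{196}}\right)^{2} - -63\right) \left(-11\right) = \left(\left(-63 + \sqrt{9 + \frac{1}{196}}\right)^{2} + 63\right) \left(-11\right) = \left(\left(-63 + \sqrt{\frac{1765}{196}}\right)^{2} + 63\right) \left(-11\right) = \left(\left(-63 + \frac{\sqrt{1765}}{14}\right)^{2} + 63\right) \left(-11\right) = \left(63 + \left(-63 + \frac{\sqrt{1765}}{14}\right)^{2}\right) \left(-11\right) = -693 - 11 \left(-63 + \frac{\sqrt{1765}}{14}\right)^{2}$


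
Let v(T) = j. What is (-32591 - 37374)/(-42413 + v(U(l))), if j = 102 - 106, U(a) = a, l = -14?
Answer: 69965/42417 ≈ 1.6495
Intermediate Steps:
j = -4
v(T) = -4
(-32591 - 37374)/(-42413 + v(U(l))) = (-32591 - 37374)/(-42413 - 4) = -69965/(-42417) = -69965*(-1/42417) = 69965/42417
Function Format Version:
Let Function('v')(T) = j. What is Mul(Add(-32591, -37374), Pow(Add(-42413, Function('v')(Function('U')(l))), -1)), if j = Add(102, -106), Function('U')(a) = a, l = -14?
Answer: Rational(69965, 42417) ≈ 1.6495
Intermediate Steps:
j = -4
Function('v')(T) = -4
Mul(Add(-32591, -37374), Pow(Add(-42413, Function('v')(Function('U')(l))), -1)) = Mul(Add(-32591, -37374), Pow(Add(-42413, -4), -1)) = Mul(-69965, Pow(-42417, -1)) = Mul(-69965, Rational(-1, 42417)) = Rational(69965, 42417)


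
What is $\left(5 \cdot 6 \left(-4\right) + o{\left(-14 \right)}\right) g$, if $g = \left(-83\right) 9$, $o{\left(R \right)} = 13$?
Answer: $79929$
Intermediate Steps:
$g = -747$
$\left(5 \cdot 6 \left(-4\right) + o{\left(-14 \right)}\right) g = \left(5 \cdot 6 \left(-4\right) + 13\right) \left(-747\right) = \left(30 \left(-4\right) + 13\right) \left(-747\right) = \left(-120 + 13\right) \left(-747\right) = \left(-107\right) \left(-747\right) = 79929$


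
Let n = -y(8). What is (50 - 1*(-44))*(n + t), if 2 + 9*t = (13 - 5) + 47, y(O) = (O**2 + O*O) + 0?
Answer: -103306/9 ≈ -11478.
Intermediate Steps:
y(O) = 2*O**2 (y(O) = (O**2 + O**2) + 0 = 2*O**2 + 0 = 2*O**2)
t = 53/9 (t = -2/9 + ((13 - 5) + 47)/9 = -2/9 + (8 + 47)/9 = -2/9 + (1/9)*55 = -2/9 + 55/9 = 53/9 ≈ 5.8889)
n = -128 (n = -2*8**2 = -2*64 = -1*128 = -128)
(50 - 1*(-44))*(n + t) = (50 - 1*(-44))*(-128 + 53/9) = (50 + 44)*(-1099/9) = 94*(-1099/9) = -103306/9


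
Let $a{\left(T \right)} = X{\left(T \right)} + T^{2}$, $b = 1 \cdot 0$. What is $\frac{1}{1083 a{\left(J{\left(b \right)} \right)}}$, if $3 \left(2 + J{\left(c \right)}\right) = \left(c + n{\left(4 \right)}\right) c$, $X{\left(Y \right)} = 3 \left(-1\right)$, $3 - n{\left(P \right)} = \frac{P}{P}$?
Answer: $\frac{1}{1083} \approx 0.00092336$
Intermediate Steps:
$n{\left(P \right)} = 2$ ($n{\left(P \right)} = 3 - \frac{P}{P} = 3 - 1 = 2$)
$X{\left(Y \right)} = -3$
$b = 0$
$J{\left(c \right)} = -2 + \frac{c \left(2 + c\right)}{3}$ ($J{\left(c \right)} = -2 + \frac{\left(c + 2\right) c}{3} = -2 + \frac{\left(2 + c\right) c}{3} = -2 + \frac{c \left(2 + c\right)}{3}$)
$a{\left(T \right)} = -3 + T^{2}$
$\frac{1}{1083 a{\left(J{\left(b \right)} \right)}} = \frac{1}{1083 \left(-3 + \left(-2 + \frac{0^{2}}{3} + \frac{2}{3} \cdot 0\right)^{2}\right)} = \frac{1}{1083 \left(-3 + \left(-2 + \frac{1}{3} \cdot 0 + 0\right)^{2}\right)} = \frac{1}{1083 \left(-3 + \left(-2 + 0 + 0\right)^{2}\right)} = \frac{1}{1083 \left(-3 + \left(-2\right)^{2}\right)} = \frac{1}{1083 \left(-3 + 4\right)} = \frac{1}{1083 \cdot 1} = \frac{1}{1083} \cdot 1 = \frac{1}{1083}$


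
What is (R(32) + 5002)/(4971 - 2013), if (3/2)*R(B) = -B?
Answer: 7471/4437 ≈ 1.6838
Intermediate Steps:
R(B) = -2*B/3 (R(B) = 2*(-B)/3 = -2*B/3)
(R(32) + 5002)/(4971 - 2013) = (-⅔*32 + 5002)/(4971 - 2013) = (-64/3 + 5002)/2958 = (14942/3)*(1/2958) = 7471/4437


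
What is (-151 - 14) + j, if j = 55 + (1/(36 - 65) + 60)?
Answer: -1451/29 ≈ -50.034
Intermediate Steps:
j = 3334/29 (j = 55 + (1/(-29) + 60) = 55 + (-1/29 + 60) = 55 + 1739/29 = 3334/29 ≈ 114.97)
(-151 - 14) + j = (-151 - 14) + 3334/29 = -165 + 3334/29 = -1451/29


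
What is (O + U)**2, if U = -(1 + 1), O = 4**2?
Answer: 196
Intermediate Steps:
O = 16
U = -2 (U = -1*2 = -2)
(O + U)**2 = (16 - 2)**2 = 14**2 = 196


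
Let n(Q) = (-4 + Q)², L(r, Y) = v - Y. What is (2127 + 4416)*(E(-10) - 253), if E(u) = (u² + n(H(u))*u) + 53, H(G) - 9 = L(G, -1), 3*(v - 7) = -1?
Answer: -11152180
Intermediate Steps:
v = 20/3 (v = 7 + (⅓)*(-1) = 7 - ⅓ = 20/3 ≈ 6.6667)
L(r, Y) = 20/3 - Y
H(G) = 50/3 (H(G) = 9 + (20/3 - 1*(-1)) = 9 + (20/3 + 1) = 9 + 23/3 = 50/3)
E(u) = 53 + u² + 1444*u/9 (E(u) = (u² + (-4 + 50/3)²*u) + 53 = (u² + (38/3)²*u) + 53 = (u² + 1444*u/9) + 53 = 53 + u² + 1444*u/9)
(2127 + 4416)*(E(-10) - 253) = (2127 + 4416)*((53 + (-10)² + (1444/9)*(-10)) - 253) = 6543*((53 + 100 - 14440/9) - 253) = 6543*(-13063/9 - 253) = 6543*(-15340/9) = -11152180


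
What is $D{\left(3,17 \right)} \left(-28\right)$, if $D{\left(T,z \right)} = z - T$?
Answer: $-392$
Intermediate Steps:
$D{\left(3,17 \right)} \left(-28\right) = \left(17 - 3\right) \left(-28\right) = 14 \left(-28\right) = -392$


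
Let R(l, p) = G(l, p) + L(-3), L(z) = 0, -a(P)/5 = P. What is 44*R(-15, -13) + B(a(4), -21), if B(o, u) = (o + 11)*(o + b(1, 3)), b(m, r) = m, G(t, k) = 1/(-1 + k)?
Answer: 1175/7 ≈ 167.86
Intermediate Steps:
a(P) = -5*P
B(o, u) = (1 + o)*(11 + o) (B(o, u) = (o + 11)*(o + 1) = (11 + o)*(1 + o) = (1 + o)*(11 + o))
R(l, p) = 1/(-1 + p) (R(l, p) = 1/(-1 + p) + 0 = 1/(-1 + p))
44*R(-15, -13) + B(a(4), -21) = 44/(-1 - 13) + (11 + (-5*4)² + 12*(-5*4)) = 44/(-14) + (11 + (-20)² + 12*(-20)) = 44*(-1/14) + (11 + 400 - 240) = -22/7 + 171 = 1175/7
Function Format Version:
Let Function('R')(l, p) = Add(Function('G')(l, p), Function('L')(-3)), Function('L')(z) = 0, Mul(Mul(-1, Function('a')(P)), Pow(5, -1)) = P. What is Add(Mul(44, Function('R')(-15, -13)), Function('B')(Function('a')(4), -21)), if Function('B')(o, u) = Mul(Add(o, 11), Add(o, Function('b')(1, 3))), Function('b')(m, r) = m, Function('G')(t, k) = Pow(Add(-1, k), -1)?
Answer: Rational(1175, 7) ≈ 167.86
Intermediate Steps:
Function('a')(P) = Mul(-5, P)
Function('B')(o, u) = Mul(Add(1, o), Add(11, o)) (Function('B')(o, u) = Mul(Add(o, 11), Add(o, 1)) = Mul(Add(11, o), Add(1, o)) = Mul(Add(1, o), Add(11, o)))
Function('R')(l, p) = Pow(Add(-1, p), -1) (Function('R')(l, p) = Add(Pow(Add(-1, p), -1), 0) = Pow(Add(-1, p), -1))
Add(Mul(44, Function('R')(-15, -13)), Function('B')(Function('a')(4), -21)) = Add(Mul(44, Pow(Add(-1, -13), -1)), Add(11, Pow(Mul(-5, 4), 2), Mul(12, Mul(-5, 4)))) = Add(Mul(44, Pow(-14, -1)), Add(11, Pow(-20, 2), Mul(12, -20))) = Add(Mul(44, Rational(-1, 14)), Add(11, 400, -240)) = Add(Rational(-22, 7), 171) = Rational(1175, 7)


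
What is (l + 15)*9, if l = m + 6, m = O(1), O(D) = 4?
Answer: 225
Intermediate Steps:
m = 4
l = 10 (l = 4 + 6 = 10)
(l + 15)*9 = (10 + 15)*9 = 25*9 = 225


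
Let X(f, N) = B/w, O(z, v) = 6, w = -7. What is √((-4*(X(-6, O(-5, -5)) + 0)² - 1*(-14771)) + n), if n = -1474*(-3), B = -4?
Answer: √940393/7 ≈ 138.53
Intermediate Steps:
X(f, N) = 4/7 (X(f, N) = -4/(-7) = -4*(-⅐) = 4/7)
n = 4422
√((-4*(X(-6, O(-5, -5)) + 0)² - 1*(-14771)) + n) = √((-4*(4/7 + 0)² - 1*(-14771)) + 4422) = √((-4*(4/7)² + 14771) + 4422) = √((-4*16/49 + 14771) + 4422) = √((-64/49 + 14771) + 4422) = √(723715/49 + 4422) = √(940393/49) = √940393/7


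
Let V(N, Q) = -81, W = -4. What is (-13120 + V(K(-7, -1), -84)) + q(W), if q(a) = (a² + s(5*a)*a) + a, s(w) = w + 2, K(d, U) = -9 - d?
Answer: -13117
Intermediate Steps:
s(w) = 2 + w
q(a) = a + a² + a*(2 + 5*a) (q(a) = (a² + (2 + 5*a)*a) + a = (a² + a*(2 + 5*a)) + a = a + a² + a*(2 + 5*a))
(-13120 + V(K(-7, -1), -84)) + q(W) = (-13120 - 81) + 3*(-4)*(1 + 2*(-4)) = -13201 + 3*(-4)*(1 - 8) = -13201 + 3*(-4)*(-7) = -13201 + 84 = -13117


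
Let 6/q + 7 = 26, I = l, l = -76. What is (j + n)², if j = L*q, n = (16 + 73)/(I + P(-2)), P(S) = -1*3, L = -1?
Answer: 4687225/2253001 ≈ 2.0804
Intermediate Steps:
I = -76
q = 6/19 (q = 6/(-7 + 26) = 6/19 ≈ 0.31579)
P(S) = -3
n = -89/79 (n = (16 + 73)/(-76 - 3) = 89/(-79) = 89*(-1/79) = -89/79 ≈ -1.1266)
j = -6/19 (j = -1*6/19 = -6/19 ≈ -0.31579)
(j + n)² = (-6/19 - 89/79)² = (-2165/1501)² = 4687225/2253001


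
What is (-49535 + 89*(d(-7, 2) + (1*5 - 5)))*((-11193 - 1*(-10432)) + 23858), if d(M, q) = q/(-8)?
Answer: -4578495213/4 ≈ -1.1446e+9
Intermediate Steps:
d(M, q) = -q/8 (d(M, q) = q*(-⅛) = -q/8)
(-49535 + 89*(d(-7, 2) + (1*5 - 5)))*((-11193 - 1*(-10432)) + 23858) = (-49535 + 89*(-⅛*2 + (1*5 - 5)))*((-11193 - 1*(-10432)) + 23858) = (-49535 + 89*(-¼ + (5 - 5)))*((-11193 + 10432) + 23858) = (-49535 + 89*(-¼ + 0))*(-761 + 23858) = (-49535 + 89*(-¼))*23097 = (-49535 - 89/4)*23097 = -198229/4*23097 = -4578495213/4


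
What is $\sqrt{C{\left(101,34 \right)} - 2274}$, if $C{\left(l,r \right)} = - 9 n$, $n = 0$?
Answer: $i \sqrt{2274} \approx 47.686 i$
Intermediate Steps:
$C{\left(l,r \right)} = 0$ ($C{\left(l,r \right)} = \left(-9\right) 0 = 0$)
$\sqrt{C{\left(101,34 \right)} - 2274} = \sqrt{0 - 2274} = \sqrt{-2274} = i \sqrt{2274}$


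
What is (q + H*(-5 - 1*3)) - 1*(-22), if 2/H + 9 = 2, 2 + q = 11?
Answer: 233/7 ≈ 33.286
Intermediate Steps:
q = 9 (q = -2 + 11 = 9)
H = -2/7 (H = 2/(-9 + 2) = 2/(-7) = 2*(-⅐) = -2/7 ≈ -0.28571)
(q + H*(-5 - 1*3)) - 1*(-22) = (9 - 2*(-5 - 1*3)/7) - 1*(-22) = (9 - 2*(-5 - 3)/7) + 22 = (9 - 2/7*(-8)) + 22 = (9 + 16/7) + 22 = 79/7 + 22 = 233/7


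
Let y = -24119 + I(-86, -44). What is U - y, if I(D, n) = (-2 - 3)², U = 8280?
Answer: 32374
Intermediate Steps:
I(D, n) = 25 (I(D, n) = (-5)² = 25)
y = -24094 (y = -24119 + 25 = -24094)
U - y = 8280 - 1*(-24094) = 8280 + 24094 = 32374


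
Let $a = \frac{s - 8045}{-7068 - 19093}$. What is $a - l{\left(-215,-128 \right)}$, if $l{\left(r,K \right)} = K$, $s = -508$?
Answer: $\frac{3357161}{26161} \approx 128.33$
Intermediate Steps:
$a = \frac{8553}{26161}$ ($a = \frac{-508 - 8045}{-7068 - 19093} = - \frac{8553}{-26161} = \left(-8553\right) \left(- \frac{1}{26161}\right) = \frac{8553}{26161} \approx 0.32694$)
$a - l{\left(-215,-128 \right)} = \frac{8553}{26161} - -128 = \frac{8553}{26161} + 128 = \frac{3357161}{26161}$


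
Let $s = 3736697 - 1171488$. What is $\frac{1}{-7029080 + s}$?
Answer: $- \frac{1}{4463871} \approx -2.2402 \cdot 10^{-7}$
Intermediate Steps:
$s = 2565209$
$\frac{1}{-7029080 + s} = \frac{1}{-7029080 + 2565209} = \frac{1}{-4463871} = - \frac{1}{4463871}$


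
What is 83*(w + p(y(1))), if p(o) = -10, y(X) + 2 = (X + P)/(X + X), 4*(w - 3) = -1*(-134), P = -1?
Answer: 4399/2 ≈ 2199.5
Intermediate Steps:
w = 73/2 (w = 3 + (-1*(-134))/4 = 3 + (1/4)*134 = 3 + 67/2 = 73/2 ≈ 36.500)
y(X) = -2 + (-1 + X)/(2*X) (y(X) = -2 + (X - 1)/(X + X) = -2 + (-1 + X)/((2*X)) = -2 + (-1 + X)*(1/(2*X)) = -2 + (-1 + X)/(2*X))
83*(w + p(y(1))) = 83*(73/2 - 10) = 83*(53/2) = 4399/2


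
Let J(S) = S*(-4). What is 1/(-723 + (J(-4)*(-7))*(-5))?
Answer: -1/163 ≈ -0.0061350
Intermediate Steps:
J(S) = -4*S
1/(-723 + (J(-4)*(-7))*(-5)) = 1/(-723 + (-4*(-4)*(-7))*(-5)) = 1/(-723 + (16*(-7))*(-5)) = 1/(-723 - 112*(-5)) = 1/(-723 + 560) = 1/(-163) = -1/163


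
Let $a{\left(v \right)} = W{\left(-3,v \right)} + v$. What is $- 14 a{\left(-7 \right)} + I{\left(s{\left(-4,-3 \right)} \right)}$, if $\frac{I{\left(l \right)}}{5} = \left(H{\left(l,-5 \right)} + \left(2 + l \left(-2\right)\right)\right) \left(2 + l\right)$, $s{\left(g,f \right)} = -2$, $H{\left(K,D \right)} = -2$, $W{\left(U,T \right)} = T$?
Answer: $196$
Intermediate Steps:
$I{\left(l \right)} = - 10 l \left(2 + l\right)$ ($I{\left(l \right)} = 5 \left(-2 + \left(2 + l \left(-2\right)\right)\right) \left(2 + l\right) = 5 \left(-2 - \left(-2 + 2 l\right)\right) \left(2 + l\right) = 5 - 2 l \left(2 + l\right) = 5 \left(- 2 l \left(2 + l\right)\right) = - 10 l \left(2 + l\right)$)
$a{\left(v \right)} = 2 v$ ($a{\left(v \right)} = v + v = 2 v$)
$- 14 a{\left(-7 \right)} + I{\left(s{\left(-4,-3 \right)} \right)} = - 14 \cdot 2 \left(-7\right) + 10 \left(-2\right) \left(-2 - -2\right) = \left(-14\right) \left(-14\right) + 10 \left(-2\right) \left(-2 + 2\right) = 196 + 10 \left(-2\right) 0 = 196 + 0 = 196$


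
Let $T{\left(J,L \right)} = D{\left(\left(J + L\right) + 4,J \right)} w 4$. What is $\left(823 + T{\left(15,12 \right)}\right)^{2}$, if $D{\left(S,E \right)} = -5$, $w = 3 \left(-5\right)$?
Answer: $1261129$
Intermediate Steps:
$w = -15$
$T{\left(J,L \right)} = 300$ ($T{\left(J,L \right)} = \left(-5\right) \left(-15\right) 4 = 75 \cdot 4 = 300$)
$\left(823 + T{\left(15,12 \right)}\right)^{2} = \left(823 + 300\right)^{2} = 1123^{2} = 1261129$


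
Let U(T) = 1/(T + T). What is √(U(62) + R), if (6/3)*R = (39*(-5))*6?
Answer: 17*I*√7781/62 ≈ 24.187*I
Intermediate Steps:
U(T) = 1/(2*T)
R = -585 (R = ((39*(-5))*6)/2 = (-195*6)/2 = (½)*(-1170) = -585)
√(U(62) + R) = √((½)/62 - 585) = √((½)*(1/62) - 585) = √(1/124 - 585) = √(-72539/124) = 17*I*√7781/62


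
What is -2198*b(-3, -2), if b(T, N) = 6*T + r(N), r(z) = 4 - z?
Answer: 26376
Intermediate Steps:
b(T, N) = 4 - N + 6*T (b(T, N) = 6*T + (4 - N) = 4 - N + 6*T)
-2198*b(-3, -2) = -2198*(4 - 1*(-2) + 6*(-3)) = -2198*(4 + 2 - 18) = -2198*(-12) = 26376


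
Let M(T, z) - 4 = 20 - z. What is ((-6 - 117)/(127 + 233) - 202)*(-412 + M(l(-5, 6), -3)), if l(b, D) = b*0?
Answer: 1869637/24 ≈ 77902.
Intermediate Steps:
l(b, D) = 0
M(T, z) = 24 - z (M(T, z) = 4 + (20 - z) = 24 - z)
((-6 - 117)/(127 + 233) - 202)*(-412 + M(l(-5, 6), -3)) = ((-6 - 117)/(127 + 233) - 202)*(-412 + (24 - 1*(-3))) = (-123/360 - 202)*(-412 + (24 + 3)) = (-123*1/360 - 202)*(-412 + 27) = (-41/120 - 202)*(-385) = -24281/120*(-385) = 1869637/24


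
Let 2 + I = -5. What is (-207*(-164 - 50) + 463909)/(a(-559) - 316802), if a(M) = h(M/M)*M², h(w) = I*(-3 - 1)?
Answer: 508207/8432666 ≈ 0.060266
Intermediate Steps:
I = -7 (I = -2 - 5 = -7)
h(w) = 28 (h(w) = -7*(-3 - 1) = -7*(-4) = 28)
a(M) = 28*M²
(-207*(-164 - 50) + 463909)/(a(-559) - 316802) = (-207*(-164 - 50) + 463909)/(28*(-559)² - 316802) = (-207*(-214) + 463909)/(28*312481 - 316802) = (44298 + 463909)/(8749468 - 316802) = 508207/8432666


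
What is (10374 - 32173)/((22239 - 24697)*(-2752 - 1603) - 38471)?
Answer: -21799/10666119 ≈ -0.0020438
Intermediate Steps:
(10374 - 32173)/((22239 - 24697)*(-2752 - 1603) - 38471) = -21799/(-2458*(-4355) - 38471) = -21799/(10704590 - 38471) = -21799/10666119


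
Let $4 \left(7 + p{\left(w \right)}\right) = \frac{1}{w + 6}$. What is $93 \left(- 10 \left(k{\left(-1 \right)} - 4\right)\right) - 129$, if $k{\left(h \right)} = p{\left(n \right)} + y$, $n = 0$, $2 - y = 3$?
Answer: $\frac{43969}{4} \approx 10992.0$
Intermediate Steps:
$y = -1$ ($y = 2 - 3 = -1$)
$p{\left(w \right)} = -7 + \frac{1}{4 \left(6 + w\right)}$ ($p{\left(w \right)} = -7 + \frac{1}{4 \left(w + 6\right)} = -7 + \frac{1}{4 \left(6 + w\right)}$)
$k{\left(h \right)} = - \frac{191}{24}$ ($k{\left(h \right)} = \frac{-167 - 0}{4 \left(6 + 0\right)} - 1 = \frac{-167 + 0}{4 \cdot 6} - 1 = \frac{1}{4} \cdot \frac{1}{6} \left(-167\right) - 1 = - \frac{167}{24} - 1 = - \frac{191}{24}$)
$93 \left(- 10 \left(k{\left(-1 \right)} - 4\right)\right) - 129 = 93 \left(- 10 \left(- \frac{191}{24} - 4\right)\right) - 129 = 93 \left(\left(-10\right) \left(- \frac{287}{24}\right)\right) - 129 = 93 \cdot \frac{1435}{12} - 129 = \frac{44485}{4} - 129 = \frac{43969}{4}$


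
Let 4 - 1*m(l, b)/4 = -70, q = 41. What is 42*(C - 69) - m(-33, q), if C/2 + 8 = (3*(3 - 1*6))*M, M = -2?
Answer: -2354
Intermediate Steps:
m(l, b) = 296 (m(l, b) = 16 - 4*(-70) = 16 + 280 = 296)
C = 20 (C = -16 + 2*((3*(3 - 1*6))*(-2)) = -16 + 2*((3*(3 - 6))*(-2)) = -16 + 2*((3*(-3))*(-2)) = -16 + 2*(-9*(-2)) = -16 + 2*18 = -16 + 36 = 20)
42*(C - 69) - m(-33, q) = 42*(20 - 69) - 1*296 = 42*(-49) - 296 = -2058 - 296 = -2354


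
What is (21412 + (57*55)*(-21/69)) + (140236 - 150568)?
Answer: 232895/23 ≈ 10126.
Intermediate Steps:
(21412 + (57*55)*(-21/69)) + (140236 - 150568) = (21412 + 3135*(-21*1/69)) - 10332 = (21412 + 3135*(-7/23)) - 10332 = (21412 - 21945/23) - 10332 = 470531/23 - 10332 = 232895/23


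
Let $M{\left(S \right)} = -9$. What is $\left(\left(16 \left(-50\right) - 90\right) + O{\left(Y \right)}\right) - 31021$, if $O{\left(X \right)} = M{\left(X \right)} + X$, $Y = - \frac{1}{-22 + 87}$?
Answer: $- \frac{2074801}{65} \approx -31920.0$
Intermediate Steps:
$Y = - \frac{1}{65} \approx -0.015385$
$O{\left(X \right)} = -9 + X$
$\left(\left(16 \left(-50\right) - 90\right) + O{\left(Y \right)}\right) - 31021 = \left(\left(16 \left(-50\right) - 90\right) - \frac{586}{65}\right) - 31021 = \left(\left(-800 - 90\right) - \frac{586}{65}\right) - 31021 = \left(-890 - \frac{586}{65}\right) - 31021 = - \frac{58436}{65} - 31021 = - \frac{2074801}{65}$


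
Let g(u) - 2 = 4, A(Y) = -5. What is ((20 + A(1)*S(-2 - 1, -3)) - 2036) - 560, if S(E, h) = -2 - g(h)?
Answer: -2536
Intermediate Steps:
g(u) = 6 (g(u) = 2 + 4 = 6)
S(E, h) = -8 (S(E, h) = -2 - 1*6 = -2 - 6 = -8)
((20 + A(1)*S(-2 - 1, -3)) - 2036) - 560 = ((20 - 5*(-8)) - 2036) - 560 = ((20 + 40) - 2036) - 560 = (60 - 2036) - 560 = -1976 - 560 = -2536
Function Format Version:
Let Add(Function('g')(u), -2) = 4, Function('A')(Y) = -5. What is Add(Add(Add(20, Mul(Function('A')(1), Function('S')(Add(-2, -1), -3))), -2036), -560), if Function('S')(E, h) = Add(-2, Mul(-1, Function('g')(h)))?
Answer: -2536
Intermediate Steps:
Function('g')(u) = 6 (Function('g')(u) = Add(2, 4) = 6)
Function('S')(E, h) = -8 (Function('S')(E, h) = Add(-2, Mul(-1, 6)) = Add(-2, -6) = -8)
Add(Add(Add(20, Mul(Function('A')(1), Function('S')(Add(-2, -1), -3))), -2036), -560) = Add(Add(Add(20, Mul(-5, -8)), -2036), -560) = Add(Add(Add(20, 40), -2036), -560) = Add(Add(60, -2036), -560) = Add(-1976, -560) = -2536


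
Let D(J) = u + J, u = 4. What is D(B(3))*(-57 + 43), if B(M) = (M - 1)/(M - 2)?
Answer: -84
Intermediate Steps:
B(M) = (-1 + M)/(-2 + M)
D(J) = 4 + J
D(B(3))*(-57 + 43) = (4 + (-1 + 3)/(-2 + 3))*(-57 + 43) = (4 + 2/1)*(-14) = (4 + 1*2)*(-14) = (4 + 2)*(-14) = 6*(-14) = -84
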